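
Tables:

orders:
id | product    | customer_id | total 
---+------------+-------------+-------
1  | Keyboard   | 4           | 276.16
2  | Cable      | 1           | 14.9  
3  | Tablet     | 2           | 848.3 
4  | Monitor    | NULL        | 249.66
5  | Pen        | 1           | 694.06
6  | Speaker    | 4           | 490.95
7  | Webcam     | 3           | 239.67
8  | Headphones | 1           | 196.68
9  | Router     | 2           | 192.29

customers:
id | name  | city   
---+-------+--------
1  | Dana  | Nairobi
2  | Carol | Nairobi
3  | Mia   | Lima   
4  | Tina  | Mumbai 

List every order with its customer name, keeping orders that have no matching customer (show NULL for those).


LEFT JOIN keeps every row from orders (the left table); where customer_id has no match in customers, the customer columns become NULL. Walk through each order:
  - order 1 (Keyboard): customer_id=4 -> matches Tina
  - order 2 (Cable): customer_id=1 -> matches Dana
  - order 3 (Tablet): customer_id=2 -> matches Carol
  - order 4 (Monitor): customer_id=NULL, no match -> kept with NULL
  - order 5 (Pen): customer_id=1 -> matches Dana
  - order 6 (Speaker): customer_id=4 -> matches Tina
  - order 7 (Webcam): customer_id=3 -> matches Mia
  - order 8 (Headphones): customer_id=1 -> matches Dana
  - order 9 (Router): customer_id=2 -> matches Carol
All 9 rows appear; 1 has NULL customer.

SQL:
SELECT a.product, b.name AS customer
FROM orders a
LEFT JOIN customers b ON a.customer_id = b.id

Result:
product    | customer
-----------+---------
Keyboard   | Tina    
Cable      | Dana    
Tablet     | Carol   
Monitor    | NULL    
Pen        | Dana    
Speaker    | Tina    
Webcam     | Mia     
Headphones | Dana    
Router     | Carol   


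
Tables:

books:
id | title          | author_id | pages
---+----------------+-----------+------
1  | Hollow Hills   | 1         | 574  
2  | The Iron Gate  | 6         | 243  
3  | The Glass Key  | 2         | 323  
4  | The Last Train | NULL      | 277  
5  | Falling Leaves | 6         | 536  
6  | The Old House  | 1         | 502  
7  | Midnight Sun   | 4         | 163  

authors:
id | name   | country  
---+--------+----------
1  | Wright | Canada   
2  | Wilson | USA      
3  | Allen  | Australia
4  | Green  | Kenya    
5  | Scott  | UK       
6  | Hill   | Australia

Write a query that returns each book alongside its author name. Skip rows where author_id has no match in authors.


INNER JOIN keeps only books rows whose author_id matches an id in authors. Walk through each book:
  - book 1 (Hollow Hills): author_id=1 -> matches Wright
  - book 2 (The Iron Gate): author_id=6 -> matches Hill
  - book 3 (The Glass Key): author_id=2 -> matches Wilson
  - book 4 (The Last Train): author_id=NULL, no match -> dropped
  - book 5 (Falling Leaves): author_id=6 -> matches Hill
  - book 6 (The Old House): author_id=1 -> matches Wright
  - book 7 (Midnight Sun): author_id=4 -> matches Green
So 1 of 7 rows is dropped.

SQL:
SELECT a.title, b.name AS author
FROM books a
INNER JOIN authors b ON a.author_id = b.id

Result:
title          | author
---------------+-------
Hollow Hills   | Wright
The Iron Gate  | Hill  
The Glass Key  | Wilson
Falling Leaves | Hill  
The Old House  | Wright
Midnight Sun   | Green 


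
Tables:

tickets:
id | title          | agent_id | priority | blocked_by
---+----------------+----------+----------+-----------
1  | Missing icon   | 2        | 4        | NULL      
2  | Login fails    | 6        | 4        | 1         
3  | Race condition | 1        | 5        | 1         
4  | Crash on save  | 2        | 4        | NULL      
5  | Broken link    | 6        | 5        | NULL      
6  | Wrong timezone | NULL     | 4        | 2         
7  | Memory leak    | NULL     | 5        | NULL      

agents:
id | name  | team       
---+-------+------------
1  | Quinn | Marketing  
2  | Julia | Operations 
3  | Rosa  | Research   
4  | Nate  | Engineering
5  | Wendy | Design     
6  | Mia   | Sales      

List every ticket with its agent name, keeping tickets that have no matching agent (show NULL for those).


LEFT JOIN keeps every row from tickets (the left table); where agent_id has no match in agents, the agent columns become NULL. Walk through each ticket:
  - ticket 1 (Missing icon): agent_id=2 -> matches Julia
  - ticket 2 (Login fails): agent_id=6 -> matches Mia
  - ticket 3 (Race condition): agent_id=1 -> matches Quinn
  - ticket 4 (Crash on save): agent_id=2 -> matches Julia
  - ticket 5 (Broken link): agent_id=6 -> matches Mia
  - ticket 6 (Wrong timezone): agent_id=NULL, no match -> kept with NULL
  - ticket 7 (Memory leak): agent_id=NULL, no match -> kept with NULL
All 7 rows appear; 2 have NULL agent.

SQL:
SELECT a.title, b.name AS agent
FROM tickets a
LEFT JOIN agents b ON a.agent_id = b.id

Result:
title          | agent
---------------+------
Missing icon   | Julia
Login fails    | Mia  
Race condition | Quinn
Crash on save  | Julia
Broken link    | Mia  
Wrong timezone | NULL 
Memory leak    | NULL 


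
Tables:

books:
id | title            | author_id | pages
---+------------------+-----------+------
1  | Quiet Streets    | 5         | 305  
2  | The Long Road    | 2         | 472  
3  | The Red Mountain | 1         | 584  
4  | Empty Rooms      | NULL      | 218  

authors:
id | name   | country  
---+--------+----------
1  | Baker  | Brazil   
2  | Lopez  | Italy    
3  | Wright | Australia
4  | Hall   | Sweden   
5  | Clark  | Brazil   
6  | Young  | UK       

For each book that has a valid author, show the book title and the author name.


INNER JOIN keeps only books rows whose author_id matches an id in authors. Walk through each book:
  - book 1 (Quiet Streets): author_id=5 -> matches Clark
  - book 2 (The Long Road): author_id=2 -> matches Lopez
  - book 3 (The Red Mountain): author_id=1 -> matches Baker
  - book 4 (Empty Rooms): author_id=NULL, no match -> dropped
So 1 of 4 rows is dropped.

SQL:
SELECT a.title, b.name AS author
FROM books a
INNER JOIN authors b ON a.author_id = b.id

Result:
title            | author
-----------------+-------
Quiet Streets    | Clark 
The Long Road    | Lopez 
The Red Mountain | Baker 


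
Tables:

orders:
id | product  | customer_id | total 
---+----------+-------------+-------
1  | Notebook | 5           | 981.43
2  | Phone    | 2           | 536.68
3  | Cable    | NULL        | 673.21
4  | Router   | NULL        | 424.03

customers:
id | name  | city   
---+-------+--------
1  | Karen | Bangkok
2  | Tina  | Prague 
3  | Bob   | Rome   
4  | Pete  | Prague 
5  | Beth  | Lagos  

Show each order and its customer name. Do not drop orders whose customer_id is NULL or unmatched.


LEFT JOIN keeps every row from orders (the left table); where customer_id has no match in customers, the customer columns become NULL. Walk through each order:
  - order 1 (Notebook): customer_id=5 -> matches Beth
  - order 2 (Phone): customer_id=2 -> matches Tina
  - order 3 (Cable): customer_id=NULL, no match -> kept with NULL
  - order 4 (Router): customer_id=NULL, no match -> kept with NULL
All 4 rows appear; 2 have NULL customer.

SQL:
SELECT a.product, b.name AS customer
FROM orders a
LEFT JOIN customers b ON a.customer_id = b.id

Result:
product  | customer
---------+---------
Notebook | Beth    
Phone    | Tina    
Cable    | NULL    
Router   | NULL    


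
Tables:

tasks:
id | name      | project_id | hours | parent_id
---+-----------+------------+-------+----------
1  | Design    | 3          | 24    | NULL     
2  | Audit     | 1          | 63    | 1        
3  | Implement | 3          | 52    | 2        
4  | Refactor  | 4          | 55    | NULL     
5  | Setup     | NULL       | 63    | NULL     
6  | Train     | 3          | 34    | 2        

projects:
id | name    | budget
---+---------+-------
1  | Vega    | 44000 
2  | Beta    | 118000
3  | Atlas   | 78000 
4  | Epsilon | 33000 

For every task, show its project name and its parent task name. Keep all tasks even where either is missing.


Two LEFT JOINs from the same base table tasks: one to projects via project_id, one to tasks itself via parent_id. Both are LEFT so every task is preserved.
Match against projects:
  - task 1 (Design): project_id=3 -> matches Atlas
  - task 2 (Audit): project_id=1 -> matches Vega
  - task 3 (Implement): project_id=3 -> matches Atlas
  - task 4 (Refactor): project_id=4 -> matches Epsilon
  - task 5 (Setup): project_id=NULL, no match -> kept with NULL
  - task 6 (Train): project_id=3 -> matches Atlas
Match against tasks (self):
  - task 1 (Design): parent_id=NULL -> NULL
  - task 2 (Audit): parent_id=1 -> Design
  - task 3 (Implement): parent_id=2 -> Audit
  - task 4 (Refactor): parent_id=NULL -> NULL
  - task 5 (Setup): parent_id=NULL -> NULL
  - task 6 (Train): parent_id=2 -> Audit

SQL:
SELECT a.name, b.name AS project, c.name AS parent
FROM tasks a
LEFT JOIN projects b ON a.project_id = b.id
LEFT JOIN tasks c ON a.parent_id = c.id

Result:
name      | project | parent
----------+---------+-------
Design    | Atlas   | NULL  
Audit     | Vega    | Design
Implement | Atlas   | Audit 
Refactor  | Epsilon | NULL  
Setup     | NULL    | NULL  
Train     | Atlas   | Audit 


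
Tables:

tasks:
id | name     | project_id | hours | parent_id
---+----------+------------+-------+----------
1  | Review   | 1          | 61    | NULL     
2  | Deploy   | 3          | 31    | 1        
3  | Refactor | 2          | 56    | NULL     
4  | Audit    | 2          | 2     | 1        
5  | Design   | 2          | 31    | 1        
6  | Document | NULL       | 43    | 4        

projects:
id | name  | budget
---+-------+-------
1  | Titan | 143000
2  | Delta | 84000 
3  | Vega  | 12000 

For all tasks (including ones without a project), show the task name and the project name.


LEFT JOIN keeps every row from tasks (the left table); where project_id has no match in projects, the project columns become NULL. Walk through each task:
  - task 1 (Review): project_id=1 -> matches Titan
  - task 2 (Deploy): project_id=3 -> matches Vega
  - task 3 (Refactor): project_id=2 -> matches Delta
  - task 4 (Audit): project_id=2 -> matches Delta
  - task 5 (Design): project_id=2 -> matches Delta
  - task 6 (Document): project_id=NULL, no match -> kept with NULL
All 6 rows appear; 1 has NULL project.

SQL:
SELECT a.name, b.name AS project
FROM tasks a
LEFT JOIN projects b ON a.project_id = b.id

Result:
name     | project
---------+--------
Review   | Titan  
Deploy   | Vega   
Refactor | Delta  
Audit    | Delta  
Design   | Delta  
Document | NULL   


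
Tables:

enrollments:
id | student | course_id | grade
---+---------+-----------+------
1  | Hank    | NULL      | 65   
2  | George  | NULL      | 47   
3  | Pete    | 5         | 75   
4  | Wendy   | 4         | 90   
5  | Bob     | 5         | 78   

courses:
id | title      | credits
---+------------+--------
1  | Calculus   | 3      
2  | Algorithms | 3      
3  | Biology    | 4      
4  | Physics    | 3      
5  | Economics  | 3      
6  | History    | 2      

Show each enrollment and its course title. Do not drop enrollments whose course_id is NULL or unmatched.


LEFT JOIN keeps every row from enrollments (the left table); where course_id has no match in courses, the course columns become NULL. Walk through each enrollment:
  - enrollment 1 (Hank): course_id=NULL, no match -> kept with NULL
  - enrollment 2 (George): course_id=NULL, no match -> kept with NULL
  - enrollment 3 (Pete): course_id=5 -> matches Economics
  - enrollment 4 (Wendy): course_id=4 -> matches Physics
  - enrollment 5 (Bob): course_id=5 -> matches Economics
All 5 rows appear; 2 have NULL course.

SQL:
SELECT a.student, b.title AS course
FROM enrollments a
LEFT JOIN courses b ON a.course_id = b.id

Result:
student | course   
--------+----------
Hank    | NULL     
George  | NULL     
Pete    | Economics
Wendy   | Physics  
Bob     | Economics


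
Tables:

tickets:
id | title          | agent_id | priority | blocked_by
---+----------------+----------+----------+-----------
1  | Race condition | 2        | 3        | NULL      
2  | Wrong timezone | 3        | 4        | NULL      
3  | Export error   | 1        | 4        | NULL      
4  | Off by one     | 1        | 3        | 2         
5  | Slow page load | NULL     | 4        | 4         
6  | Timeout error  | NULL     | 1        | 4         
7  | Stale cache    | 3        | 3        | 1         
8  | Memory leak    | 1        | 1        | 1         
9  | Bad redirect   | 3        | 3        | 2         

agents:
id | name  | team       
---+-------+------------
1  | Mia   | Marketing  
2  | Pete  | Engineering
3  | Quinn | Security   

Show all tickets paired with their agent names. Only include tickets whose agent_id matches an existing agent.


INNER JOIN keeps only tickets rows whose agent_id matches an id in agents. Walk through each ticket:
  - ticket 1 (Race condition): agent_id=2 -> matches Pete
  - ticket 2 (Wrong timezone): agent_id=3 -> matches Quinn
  - ticket 3 (Export error): agent_id=1 -> matches Mia
  - ticket 4 (Off by one): agent_id=1 -> matches Mia
  - ticket 5 (Slow page load): agent_id=NULL, no match -> dropped
  - ticket 6 (Timeout error): agent_id=NULL, no match -> dropped
  - ticket 7 (Stale cache): agent_id=3 -> matches Quinn
  - ticket 8 (Memory leak): agent_id=1 -> matches Mia
  - ticket 9 (Bad redirect): agent_id=3 -> matches Quinn
So 2 of 9 rows are dropped.

SQL:
SELECT a.title, b.name AS agent
FROM tickets a
INNER JOIN agents b ON a.agent_id = b.id

Result:
title          | agent
---------------+------
Race condition | Pete 
Wrong timezone | Quinn
Export error   | Mia  
Off by one     | Mia  
Stale cache    | Quinn
Memory leak    | Mia  
Bad redirect   | Quinn


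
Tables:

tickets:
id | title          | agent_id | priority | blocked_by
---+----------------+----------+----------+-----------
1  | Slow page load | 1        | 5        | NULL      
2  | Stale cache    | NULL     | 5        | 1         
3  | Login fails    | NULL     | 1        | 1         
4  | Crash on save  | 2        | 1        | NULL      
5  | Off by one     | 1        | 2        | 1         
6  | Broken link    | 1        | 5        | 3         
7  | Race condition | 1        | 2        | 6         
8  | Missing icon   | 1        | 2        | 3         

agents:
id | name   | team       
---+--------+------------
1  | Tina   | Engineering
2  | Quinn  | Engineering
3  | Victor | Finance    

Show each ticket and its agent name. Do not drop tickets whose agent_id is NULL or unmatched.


LEFT JOIN keeps every row from tickets (the left table); where agent_id has no match in agents, the agent columns become NULL. Walk through each ticket:
  - ticket 1 (Slow page load): agent_id=1 -> matches Tina
  - ticket 2 (Stale cache): agent_id=NULL, no match -> kept with NULL
  - ticket 3 (Login fails): agent_id=NULL, no match -> kept with NULL
  - ticket 4 (Crash on save): agent_id=2 -> matches Quinn
  - ticket 5 (Off by one): agent_id=1 -> matches Tina
  - ticket 6 (Broken link): agent_id=1 -> matches Tina
  - ticket 7 (Race condition): agent_id=1 -> matches Tina
  - ticket 8 (Missing icon): agent_id=1 -> matches Tina
All 8 rows appear; 2 have NULL agent.

SQL:
SELECT a.title, b.name AS agent
FROM tickets a
LEFT JOIN agents b ON a.agent_id = b.id

Result:
title          | agent
---------------+------
Slow page load | Tina 
Stale cache    | NULL 
Login fails    | NULL 
Crash on save  | Quinn
Off by one     | Tina 
Broken link    | Tina 
Race condition | Tina 
Missing icon   | Tina 


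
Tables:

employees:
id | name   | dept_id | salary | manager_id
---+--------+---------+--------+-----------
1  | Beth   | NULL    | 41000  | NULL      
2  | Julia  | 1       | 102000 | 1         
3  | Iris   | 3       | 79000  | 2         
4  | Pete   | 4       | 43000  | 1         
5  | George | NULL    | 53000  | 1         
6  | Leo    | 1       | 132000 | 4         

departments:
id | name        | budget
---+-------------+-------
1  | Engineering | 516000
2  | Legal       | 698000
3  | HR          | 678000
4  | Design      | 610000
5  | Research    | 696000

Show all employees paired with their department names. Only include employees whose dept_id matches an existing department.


INNER JOIN keeps only employees rows whose dept_id matches an id in departments. Walk through each employee:
  - employee 1 (Beth): dept_id=NULL, no match -> dropped
  - employee 2 (Julia): dept_id=1 -> matches Engineering
  - employee 3 (Iris): dept_id=3 -> matches HR
  - employee 4 (Pete): dept_id=4 -> matches Design
  - employee 5 (George): dept_id=NULL, no match -> dropped
  - employee 6 (Leo): dept_id=1 -> matches Engineering
So 2 of 6 rows are dropped.

SQL:
SELECT a.name, b.name AS department
FROM employees a
INNER JOIN departments b ON a.dept_id = b.id

Result:
name  | department 
------+------------
Julia | Engineering
Iris  | HR         
Pete  | Design     
Leo   | Engineering


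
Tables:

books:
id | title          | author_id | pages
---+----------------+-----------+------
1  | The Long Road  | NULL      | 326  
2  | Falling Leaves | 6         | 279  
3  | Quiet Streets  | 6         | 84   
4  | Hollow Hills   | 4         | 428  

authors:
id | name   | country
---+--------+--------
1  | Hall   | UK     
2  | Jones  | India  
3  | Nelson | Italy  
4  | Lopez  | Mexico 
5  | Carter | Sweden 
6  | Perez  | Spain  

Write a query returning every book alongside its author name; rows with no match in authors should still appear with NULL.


LEFT JOIN keeps every row from books (the left table); where author_id has no match in authors, the author columns become NULL. Walk through each book:
  - book 1 (The Long Road): author_id=NULL, no match -> kept with NULL
  - book 2 (Falling Leaves): author_id=6 -> matches Perez
  - book 3 (Quiet Streets): author_id=6 -> matches Perez
  - book 4 (Hollow Hills): author_id=4 -> matches Lopez
All 4 rows appear; 1 has NULL author.

SQL:
SELECT a.title, b.name AS author
FROM books a
LEFT JOIN authors b ON a.author_id = b.id

Result:
title          | author
---------------+-------
The Long Road  | NULL  
Falling Leaves | Perez 
Quiet Streets  | Perez 
Hollow Hills   | Lopez 


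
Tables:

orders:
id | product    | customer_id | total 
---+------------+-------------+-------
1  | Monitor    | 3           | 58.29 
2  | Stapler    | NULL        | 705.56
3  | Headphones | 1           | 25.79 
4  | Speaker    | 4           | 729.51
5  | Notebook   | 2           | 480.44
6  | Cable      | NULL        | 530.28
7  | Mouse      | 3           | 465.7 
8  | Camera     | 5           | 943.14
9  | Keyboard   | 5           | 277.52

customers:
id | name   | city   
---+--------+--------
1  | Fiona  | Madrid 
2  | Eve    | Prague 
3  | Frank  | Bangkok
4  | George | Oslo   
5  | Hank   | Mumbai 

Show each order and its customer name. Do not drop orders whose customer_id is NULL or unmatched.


LEFT JOIN keeps every row from orders (the left table); where customer_id has no match in customers, the customer columns become NULL. Walk through each order:
  - order 1 (Monitor): customer_id=3 -> matches Frank
  - order 2 (Stapler): customer_id=NULL, no match -> kept with NULL
  - order 3 (Headphones): customer_id=1 -> matches Fiona
  - order 4 (Speaker): customer_id=4 -> matches George
  - order 5 (Notebook): customer_id=2 -> matches Eve
  - order 6 (Cable): customer_id=NULL, no match -> kept with NULL
  - order 7 (Mouse): customer_id=3 -> matches Frank
  - order 8 (Camera): customer_id=5 -> matches Hank
  - order 9 (Keyboard): customer_id=5 -> matches Hank
All 9 rows appear; 2 have NULL customer.

SQL:
SELECT a.product, b.name AS customer
FROM orders a
LEFT JOIN customers b ON a.customer_id = b.id

Result:
product    | customer
-----------+---------
Monitor    | Frank   
Stapler    | NULL    
Headphones | Fiona   
Speaker    | George  
Notebook   | Eve     
Cable      | NULL    
Mouse      | Frank   
Camera     | Hank    
Keyboard   | Hank    


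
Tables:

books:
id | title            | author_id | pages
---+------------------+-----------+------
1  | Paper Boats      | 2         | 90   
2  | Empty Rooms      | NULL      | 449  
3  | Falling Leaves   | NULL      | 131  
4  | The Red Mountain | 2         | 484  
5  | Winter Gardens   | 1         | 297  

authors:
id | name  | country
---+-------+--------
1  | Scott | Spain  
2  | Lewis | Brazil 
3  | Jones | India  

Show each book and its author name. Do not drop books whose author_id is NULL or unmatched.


LEFT JOIN keeps every row from books (the left table); where author_id has no match in authors, the author columns become NULL. Walk through each book:
  - book 1 (Paper Boats): author_id=2 -> matches Lewis
  - book 2 (Empty Rooms): author_id=NULL, no match -> kept with NULL
  - book 3 (Falling Leaves): author_id=NULL, no match -> kept with NULL
  - book 4 (The Red Mountain): author_id=2 -> matches Lewis
  - book 5 (Winter Gardens): author_id=1 -> matches Scott
All 5 rows appear; 2 have NULL author.

SQL:
SELECT a.title, b.name AS author
FROM books a
LEFT JOIN authors b ON a.author_id = b.id

Result:
title            | author
-----------------+-------
Paper Boats      | Lewis 
Empty Rooms      | NULL  
Falling Leaves   | NULL  
The Red Mountain | Lewis 
Winter Gardens   | Scott 


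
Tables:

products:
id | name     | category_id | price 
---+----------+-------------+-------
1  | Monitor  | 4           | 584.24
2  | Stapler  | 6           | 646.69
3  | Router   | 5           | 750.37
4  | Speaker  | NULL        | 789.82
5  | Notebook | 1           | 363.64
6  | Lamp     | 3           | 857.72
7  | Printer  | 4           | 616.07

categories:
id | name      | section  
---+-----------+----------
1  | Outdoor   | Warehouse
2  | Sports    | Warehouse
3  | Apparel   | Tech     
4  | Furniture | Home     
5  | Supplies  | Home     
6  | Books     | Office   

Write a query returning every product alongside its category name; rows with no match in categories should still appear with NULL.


LEFT JOIN keeps every row from products (the left table); where category_id has no match in categories, the category columns become NULL. Walk through each product:
  - product 1 (Monitor): category_id=4 -> matches Furniture
  - product 2 (Stapler): category_id=6 -> matches Books
  - product 3 (Router): category_id=5 -> matches Supplies
  - product 4 (Speaker): category_id=NULL, no match -> kept with NULL
  - product 5 (Notebook): category_id=1 -> matches Outdoor
  - product 6 (Lamp): category_id=3 -> matches Apparel
  - product 7 (Printer): category_id=4 -> matches Furniture
All 7 rows appear; 1 has NULL category.

SQL:
SELECT a.name, b.name AS category
FROM products a
LEFT JOIN categories b ON a.category_id = b.id

Result:
name     | category 
---------+----------
Monitor  | Furniture
Stapler  | Books    
Router   | Supplies 
Speaker  | NULL     
Notebook | Outdoor  
Lamp     | Apparel  
Printer  | Furniture


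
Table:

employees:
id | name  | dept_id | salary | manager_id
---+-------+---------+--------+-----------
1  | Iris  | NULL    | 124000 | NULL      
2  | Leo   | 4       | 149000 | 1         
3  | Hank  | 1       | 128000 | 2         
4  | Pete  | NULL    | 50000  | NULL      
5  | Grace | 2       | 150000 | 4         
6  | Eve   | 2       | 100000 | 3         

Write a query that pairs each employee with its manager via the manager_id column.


This is a self-join: employees is joined to a second copy of itself, matching each row's manager_id to another row's id. Use LEFT JOIN so rows with manager_id=NULL are kept.
  - employee 1 (Iris): manager_id=NULL -> NULL
  - employee 2 (Leo): manager_id=1 -> Iris
  - employee 3 (Hank): manager_id=2 -> Leo
  - employee 4 (Pete): manager_id=NULL -> NULL
  - employee 5 (Grace): manager_id=4 -> Pete
  - employee 6 (Eve): manager_id=3 -> Hank

SQL:
SELECT a.name AS item, b.name AS manager
FROM employees a
LEFT JOIN employees b ON a.manager_id = b.id

Result:
item  | manager
------+--------
Iris  | NULL   
Leo   | Iris   
Hank  | Leo    
Pete  | NULL   
Grace | Pete   
Eve   | Hank   


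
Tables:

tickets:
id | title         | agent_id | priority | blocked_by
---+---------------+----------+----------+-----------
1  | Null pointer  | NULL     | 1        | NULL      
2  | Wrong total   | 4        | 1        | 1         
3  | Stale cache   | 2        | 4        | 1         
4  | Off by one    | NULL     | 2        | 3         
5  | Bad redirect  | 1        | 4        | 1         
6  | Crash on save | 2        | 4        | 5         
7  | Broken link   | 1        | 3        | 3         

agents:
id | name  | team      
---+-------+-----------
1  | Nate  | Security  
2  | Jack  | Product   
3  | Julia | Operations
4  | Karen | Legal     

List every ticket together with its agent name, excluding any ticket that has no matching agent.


INNER JOIN keeps only tickets rows whose agent_id matches an id in agents. Walk through each ticket:
  - ticket 1 (Null pointer): agent_id=NULL, no match -> dropped
  - ticket 2 (Wrong total): agent_id=4 -> matches Karen
  - ticket 3 (Stale cache): agent_id=2 -> matches Jack
  - ticket 4 (Off by one): agent_id=NULL, no match -> dropped
  - ticket 5 (Bad redirect): agent_id=1 -> matches Nate
  - ticket 6 (Crash on save): agent_id=2 -> matches Jack
  - ticket 7 (Broken link): agent_id=1 -> matches Nate
So 2 of 7 rows are dropped.

SQL:
SELECT a.title, b.name AS agent
FROM tickets a
INNER JOIN agents b ON a.agent_id = b.id

Result:
title         | agent
--------------+------
Wrong total   | Karen
Stale cache   | Jack 
Bad redirect  | Nate 
Crash on save | Jack 
Broken link   | Nate 


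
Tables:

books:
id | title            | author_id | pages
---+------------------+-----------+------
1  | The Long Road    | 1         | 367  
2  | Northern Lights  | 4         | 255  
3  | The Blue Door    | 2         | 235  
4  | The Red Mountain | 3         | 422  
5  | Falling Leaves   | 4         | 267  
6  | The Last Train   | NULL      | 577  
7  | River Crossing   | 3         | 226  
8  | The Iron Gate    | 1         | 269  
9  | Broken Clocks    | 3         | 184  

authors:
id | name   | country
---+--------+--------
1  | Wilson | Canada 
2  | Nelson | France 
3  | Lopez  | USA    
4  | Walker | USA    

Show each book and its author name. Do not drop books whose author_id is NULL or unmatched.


LEFT JOIN keeps every row from books (the left table); where author_id has no match in authors, the author columns become NULL. Walk through each book:
  - book 1 (The Long Road): author_id=1 -> matches Wilson
  - book 2 (Northern Lights): author_id=4 -> matches Walker
  - book 3 (The Blue Door): author_id=2 -> matches Nelson
  - book 4 (The Red Mountain): author_id=3 -> matches Lopez
  - book 5 (Falling Leaves): author_id=4 -> matches Walker
  - book 6 (The Last Train): author_id=NULL, no match -> kept with NULL
  - book 7 (River Crossing): author_id=3 -> matches Lopez
  - book 8 (The Iron Gate): author_id=1 -> matches Wilson
  - book 9 (Broken Clocks): author_id=3 -> matches Lopez
All 9 rows appear; 1 has NULL author.

SQL:
SELECT a.title, b.name AS author
FROM books a
LEFT JOIN authors b ON a.author_id = b.id

Result:
title            | author
-----------------+-------
The Long Road    | Wilson
Northern Lights  | Walker
The Blue Door    | Nelson
The Red Mountain | Lopez 
Falling Leaves   | Walker
The Last Train   | NULL  
River Crossing   | Lopez 
The Iron Gate    | Wilson
Broken Clocks    | Lopez 


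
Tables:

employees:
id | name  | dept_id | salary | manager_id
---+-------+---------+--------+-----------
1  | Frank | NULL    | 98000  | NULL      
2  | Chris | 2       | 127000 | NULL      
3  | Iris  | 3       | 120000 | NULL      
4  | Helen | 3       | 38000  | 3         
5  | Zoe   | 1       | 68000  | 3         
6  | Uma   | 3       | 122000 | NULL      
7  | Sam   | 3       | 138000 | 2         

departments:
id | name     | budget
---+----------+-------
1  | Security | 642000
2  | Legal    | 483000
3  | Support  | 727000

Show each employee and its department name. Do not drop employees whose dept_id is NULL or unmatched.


LEFT JOIN keeps every row from employees (the left table); where dept_id has no match in departments, the department columns become NULL. Walk through each employee:
  - employee 1 (Frank): dept_id=NULL, no match -> kept with NULL
  - employee 2 (Chris): dept_id=2 -> matches Legal
  - employee 3 (Iris): dept_id=3 -> matches Support
  - employee 4 (Helen): dept_id=3 -> matches Support
  - employee 5 (Zoe): dept_id=1 -> matches Security
  - employee 6 (Uma): dept_id=3 -> matches Support
  - employee 7 (Sam): dept_id=3 -> matches Support
All 7 rows appear; 1 has NULL department.

SQL:
SELECT a.name, b.name AS department
FROM employees a
LEFT JOIN departments b ON a.dept_id = b.id

Result:
name  | department
------+-----------
Frank | NULL      
Chris | Legal     
Iris  | Support   
Helen | Support   
Zoe   | Security  
Uma   | Support   
Sam   | Support   


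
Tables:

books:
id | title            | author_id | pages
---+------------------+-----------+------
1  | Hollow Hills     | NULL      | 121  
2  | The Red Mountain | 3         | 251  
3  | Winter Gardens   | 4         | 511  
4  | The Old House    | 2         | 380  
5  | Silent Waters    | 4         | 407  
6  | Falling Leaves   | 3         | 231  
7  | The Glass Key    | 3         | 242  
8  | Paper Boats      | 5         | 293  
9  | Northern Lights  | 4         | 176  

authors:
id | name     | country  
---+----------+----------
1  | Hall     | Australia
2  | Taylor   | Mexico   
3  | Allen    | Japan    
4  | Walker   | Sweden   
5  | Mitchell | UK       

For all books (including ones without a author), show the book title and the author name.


LEFT JOIN keeps every row from books (the left table); where author_id has no match in authors, the author columns become NULL. Walk through each book:
  - book 1 (Hollow Hills): author_id=NULL, no match -> kept with NULL
  - book 2 (The Red Mountain): author_id=3 -> matches Allen
  - book 3 (Winter Gardens): author_id=4 -> matches Walker
  - book 4 (The Old House): author_id=2 -> matches Taylor
  - book 5 (Silent Waters): author_id=4 -> matches Walker
  - book 6 (Falling Leaves): author_id=3 -> matches Allen
  - book 7 (The Glass Key): author_id=3 -> matches Allen
  - book 8 (Paper Boats): author_id=5 -> matches Mitchell
  - book 9 (Northern Lights): author_id=4 -> matches Walker
All 9 rows appear; 1 has NULL author.

SQL:
SELECT a.title, b.name AS author
FROM books a
LEFT JOIN authors b ON a.author_id = b.id

Result:
title            | author  
-----------------+---------
Hollow Hills     | NULL    
The Red Mountain | Allen   
Winter Gardens   | Walker  
The Old House    | Taylor  
Silent Waters    | Walker  
Falling Leaves   | Allen   
The Glass Key    | Allen   
Paper Boats      | Mitchell
Northern Lights  | Walker  


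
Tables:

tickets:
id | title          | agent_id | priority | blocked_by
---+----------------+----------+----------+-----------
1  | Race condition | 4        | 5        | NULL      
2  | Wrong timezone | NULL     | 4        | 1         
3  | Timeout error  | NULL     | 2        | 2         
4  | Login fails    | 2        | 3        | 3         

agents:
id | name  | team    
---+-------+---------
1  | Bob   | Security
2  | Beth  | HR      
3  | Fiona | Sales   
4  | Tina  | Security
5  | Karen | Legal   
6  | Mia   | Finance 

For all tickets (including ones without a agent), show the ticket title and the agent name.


LEFT JOIN keeps every row from tickets (the left table); where agent_id has no match in agents, the agent columns become NULL. Walk through each ticket:
  - ticket 1 (Race condition): agent_id=4 -> matches Tina
  - ticket 2 (Wrong timezone): agent_id=NULL, no match -> kept with NULL
  - ticket 3 (Timeout error): agent_id=NULL, no match -> kept with NULL
  - ticket 4 (Login fails): agent_id=2 -> matches Beth
All 4 rows appear; 2 have NULL agent.

SQL:
SELECT a.title, b.name AS agent
FROM tickets a
LEFT JOIN agents b ON a.agent_id = b.id

Result:
title          | agent
---------------+------
Race condition | Tina 
Wrong timezone | NULL 
Timeout error  | NULL 
Login fails    | Beth 


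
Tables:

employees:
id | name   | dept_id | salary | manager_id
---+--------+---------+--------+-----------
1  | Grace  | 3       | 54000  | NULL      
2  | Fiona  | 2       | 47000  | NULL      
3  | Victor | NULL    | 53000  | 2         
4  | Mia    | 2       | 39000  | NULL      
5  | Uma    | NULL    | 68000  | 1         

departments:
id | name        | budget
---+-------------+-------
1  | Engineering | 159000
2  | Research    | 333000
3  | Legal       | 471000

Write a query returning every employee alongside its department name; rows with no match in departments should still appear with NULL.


LEFT JOIN keeps every row from employees (the left table); where dept_id has no match in departments, the department columns become NULL. Walk through each employee:
  - employee 1 (Grace): dept_id=3 -> matches Legal
  - employee 2 (Fiona): dept_id=2 -> matches Research
  - employee 3 (Victor): dept_id=NULL, no match -> kept with NULL
  - employee 4 (Mia): dept_id=2 -> matches Research
  - employee 5 (Uma): dept_id=NULL, no match -> kept with NULL
All 5 rows appear; 2 have NULL department.

SQL:
SELECT a.name, b.name AS department
FROM employees a
LEFT JOIN departments b ON a.dept_id = b.id

Result:
name   | department
-------+-----------
Grace  | Legal     
Fiona  | Research  
Victor | NULL      
Mia    | Research  
Uma    | NULL      


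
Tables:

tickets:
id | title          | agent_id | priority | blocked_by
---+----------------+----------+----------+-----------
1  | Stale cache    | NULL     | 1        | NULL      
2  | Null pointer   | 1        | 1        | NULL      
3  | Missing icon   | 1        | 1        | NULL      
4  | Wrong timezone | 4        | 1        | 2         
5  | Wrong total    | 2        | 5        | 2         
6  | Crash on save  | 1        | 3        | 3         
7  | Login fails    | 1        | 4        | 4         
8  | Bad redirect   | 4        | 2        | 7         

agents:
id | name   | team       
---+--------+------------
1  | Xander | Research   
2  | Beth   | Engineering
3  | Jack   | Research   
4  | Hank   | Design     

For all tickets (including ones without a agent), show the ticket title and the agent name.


LEFT JOIN keeps every row from tickets (the left table); where agent_id has no match in agents, the agent columns become NULL. Walk through each ticket:
  - ticket 1 (Stale cache): agent_id=NULL, no match -> kept with NULL
  - ticket 2 (Null pointer): agent_id=1 -> matches Xander
  - ticket 3 (Missing icon): agent_id=1 -> matches Xander
  - ticket 4 (Wrong timezone): agent_id=4 -> matches Hank
  - ticket 5 (Wrong total): agent_id=2 -> matches Beth
  - ticket 6 (Crash on save): agent_id=1 -> matches Xander
  - ticket 7 (Login fails): agent_id=1 -> matches Xander
  - ticket 8 (Bad redirect): agent_id=4 -> matches Hank
All 8 rows appear; 1 has NULL agent.

SQL:
SELECT a.title, b.name AS agent
FROM tickets a
LEFT JOIN agents b ON a.agent_id = b.id

Result:
title          | agent 
---------------+-------
Stale cache    | NULL  
Null pointer   | Xander
Missing icon   | Xander
Wrong timezone | Hank  
Wrong total    | Beth  
Crash on save  | Xander
Login fails    | Xander
Bad redirect   | Hank  


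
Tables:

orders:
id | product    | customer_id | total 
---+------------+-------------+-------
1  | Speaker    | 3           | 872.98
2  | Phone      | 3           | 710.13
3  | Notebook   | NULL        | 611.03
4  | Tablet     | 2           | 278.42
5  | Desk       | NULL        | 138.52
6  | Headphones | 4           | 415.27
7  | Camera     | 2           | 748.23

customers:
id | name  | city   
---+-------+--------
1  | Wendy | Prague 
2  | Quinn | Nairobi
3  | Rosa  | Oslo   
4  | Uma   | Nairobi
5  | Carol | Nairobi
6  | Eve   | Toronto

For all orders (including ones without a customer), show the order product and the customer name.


LEFT JOIN keeps every row from orders (the left table); where customer_id has no match in customers, the customer columns become NULL. Walk through each order:
  - order 1 (Speaker): customer_id=3 -> matches Rosa
  - order 2 (Phone): customer_id=3 -> matches Rosa
  - order 3 (Notebook): customer_id=NULL, no match -> kept with NULL
  - order 4 (Tablet): customer_id=2 -> matches Quinn
  - order 5 (Desk): customer_id=NULL, no match -> kept with NULL
  - order 6 (Headphones): customer_id=4 -> matches Uma
  - order 7 (Camera): customer_id=2 -> matches Quinn
All 7 rows appear; 2 have NULL customer.

SQL:
SELECT a.product, b.name AS customer
FROM orders a
LEFT JOIN customers b ON a.customer_id = b.id

Result:
product    | customer
-----------+---------
Speaker    | Rosa    
Phone      | Rosa    
Notebook   | NULL    
Tablet     | Quinn   
Desk       | NULL    
Headphones | Uma     
Camera     | Quinn   


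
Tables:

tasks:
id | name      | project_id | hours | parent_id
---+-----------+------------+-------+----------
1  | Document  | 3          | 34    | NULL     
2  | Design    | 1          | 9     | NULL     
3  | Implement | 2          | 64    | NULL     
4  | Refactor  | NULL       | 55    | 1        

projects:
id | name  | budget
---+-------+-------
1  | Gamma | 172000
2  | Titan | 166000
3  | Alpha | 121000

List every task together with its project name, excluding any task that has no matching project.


INNER JOIN keeps only tasks rows whose project_id matches an id in projects. Walk through each task:
  - task 1 (Document): project_id=3 -> matches Alpha
  - task 2 (Design): project_id=1 -> matches Gamma
  - task 3 (Implement): project_id=2 -> matches Titan
  - task 4 (Refactor): project_id=NULL, no match -> dropped
So 1 of 4 rows is dropped.

SQL:
SELECT a.name, b.name AS project
FROM tasks a
INNER JOIN projects b ON a.project_id = b.id

Result:
name      | project
----------+--------
Document  | Alpha  
Design    | Gamma  
Implement | Titan  


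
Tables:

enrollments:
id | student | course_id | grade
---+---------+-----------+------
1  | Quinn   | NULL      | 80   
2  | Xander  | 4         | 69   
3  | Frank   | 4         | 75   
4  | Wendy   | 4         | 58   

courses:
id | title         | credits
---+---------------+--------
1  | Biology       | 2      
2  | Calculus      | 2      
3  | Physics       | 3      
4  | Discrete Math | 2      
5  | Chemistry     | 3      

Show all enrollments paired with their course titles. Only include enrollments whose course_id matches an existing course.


INNER JOIN keeps only enrollments rows whose course_id matches an id in courses. Walk through each enrollment:
  - enrollment 1 (Quinn): course_id=NULL, no match -> dropped
  - enrollment 2 (Xander): course_id=4 -> matches Discrete Math
  - enrollment 3 (Frank): course_id=4 -> matches Discrete Math
  - enrollment 4 (Wendy): course_id=4 -> matches Discrete Math
So 1 of 4 rows is dropped.

SQL:
SELECT a.student, b.title AS course
FROM enrollments a
INNER JOIN courses b ON a.course_id = b.id

Result:
student | course       
--------+--------------
Xander  | Discrete Math
Frank   | Discrete Math
Wendy   | Discrete Math


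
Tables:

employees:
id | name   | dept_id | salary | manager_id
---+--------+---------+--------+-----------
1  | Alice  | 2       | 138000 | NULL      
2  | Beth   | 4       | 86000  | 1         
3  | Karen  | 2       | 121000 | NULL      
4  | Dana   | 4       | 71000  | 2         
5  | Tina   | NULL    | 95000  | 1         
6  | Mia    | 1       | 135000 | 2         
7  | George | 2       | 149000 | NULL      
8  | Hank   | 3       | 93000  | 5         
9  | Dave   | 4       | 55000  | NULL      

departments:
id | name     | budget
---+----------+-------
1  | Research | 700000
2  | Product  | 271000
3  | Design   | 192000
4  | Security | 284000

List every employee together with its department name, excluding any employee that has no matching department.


INNER JOIN keeps only employees rows whose dept_id matches an id in departments. Walk through each employee:
  - employee 1 (Alice): dept_id=2 -> matches Product
  - employee 2 (Beth): dept_id=4 -> matches Security
  - employee 3 (Karen): dept_id=2 -> matches Product
  - employee 4 (Dana): dept_id=4 -> matches Security
  - employee 5 (Tina): dept_id=NULL, no match -> dropped
  - employee 6 (Mia): dept_id=1 -> matches Research
  - employee 7 (George): dept_id=2 -> matches Product
  - employee 8 (Hank): dept_id=3 -> matches Design
  - employee 9 (Dave): dept_id=4 -> matches Security
So 1 of 9 rows is dropped.

SQL:
SELECT a.name, b.name AS department
FROM employees a
INNER JOIN departments b ON a.dept_id = b.id

Result:
name   | department
-------+-----------
Alice  | Product   
Beth   | Security  
Karen  | Product   
Dana   | Security  
Mia    | Research  
George | Product   
Hank   | Design    
Dave   | Security  
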